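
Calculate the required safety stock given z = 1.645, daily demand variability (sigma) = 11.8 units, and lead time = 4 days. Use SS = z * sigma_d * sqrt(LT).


Formula: SS = z * sigma_d * sqrt(LT)
sqrt(LT) = sqrt(4) = 2.0
SS = 1.645 * 11.8 * 2.0
SS = 38.8 units

38.8 units


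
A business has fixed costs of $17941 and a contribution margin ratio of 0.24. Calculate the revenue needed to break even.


Formula: BER = Fixed Costs / Contribution Margin Ratio
BER = $17941 / 0.24
BER = $74754.17 (to the nearest cent)

$74754.17


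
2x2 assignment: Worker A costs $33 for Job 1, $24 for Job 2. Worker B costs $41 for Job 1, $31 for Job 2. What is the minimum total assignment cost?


Option 1: A->1 + B->2 = $33 + $31 = $64
Option 2: A->2 + B->1 = $24 + $41 = $65
Min cost = min($64, $65) = $64

$64


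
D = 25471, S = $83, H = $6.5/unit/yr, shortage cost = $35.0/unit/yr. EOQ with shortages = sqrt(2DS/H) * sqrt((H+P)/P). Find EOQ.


Formula: EOQ* = sqrt(2DS/H) * sqrt((H+P)/P)
Base EOQ = sqrt(2*25471*83/6.5) = 806.53 units
Correction = sqrt((6.5+35.0)/35.0) = 1.08891
EOQ* = 806.53 * 1.08891 = 878.2 units

878.2 units


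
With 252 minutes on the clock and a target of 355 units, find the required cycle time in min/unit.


Formula: CT = Available Time / Number of Units
CT = 252 min / 355 units
CT = 0.71 min/unit

0.71 min/unit


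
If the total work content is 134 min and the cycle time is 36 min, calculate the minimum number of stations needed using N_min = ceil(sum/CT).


Formula: N_min = ceil(Sum of Task Times / Cycle Time)
N_min = ceil(134 min / 36 min) = ceil(3.7222)
N_min = 4 stations

4


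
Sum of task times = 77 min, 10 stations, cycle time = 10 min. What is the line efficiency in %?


Formula: Efficiency = Sum of Task Times / (N_stations * CT) * 100
Total station capacity = 10 stations * 10 min = 100 min
Efficiency = 77 / 100 * 100 = 77.0%

77.0%


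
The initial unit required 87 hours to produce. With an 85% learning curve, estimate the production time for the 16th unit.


Formula: T_n = T_1 * (learning_rate)^(log2(n)) where learning_rate = rate/100
Doublings = log2(16) = 4
T_n = 87 * 0.85^4
T_n = 87 * 0.522 = 45.4 hours

45.4 hours


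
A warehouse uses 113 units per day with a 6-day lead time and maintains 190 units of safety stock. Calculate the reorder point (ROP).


Formula: ROP = (Daily Demand * Lead Time) + Safety Stock
Demand during lead time = 113 * 6 = 678 units
ROP = 678 + 190 = 868 units

868 units


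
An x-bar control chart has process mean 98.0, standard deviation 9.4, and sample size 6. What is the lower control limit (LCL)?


LCL = 98.0 - 3 * 9.4 / sqrt(6)

86.49


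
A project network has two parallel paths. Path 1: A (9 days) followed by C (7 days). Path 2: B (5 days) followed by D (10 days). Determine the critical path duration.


Path 1 = 9 + 7 = 16 days
Path 2 = 5 + 10 = 15 days
Duration = max(16, 15) = 16 days

16 days


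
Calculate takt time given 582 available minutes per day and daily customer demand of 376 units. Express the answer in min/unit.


Formula: Takt Time = Available Production Time / Customer Demand
Takt = 582 min/day / 376 units/day
Takt = 1.55 min/unit

1.55 min/unit


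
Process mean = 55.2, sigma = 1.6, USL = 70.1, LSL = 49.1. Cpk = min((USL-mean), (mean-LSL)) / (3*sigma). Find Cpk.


Cpu = (70.1 - 55.2) / (3 * 1.6) = 3.1
Cpl = (55.2 - 49.1) / (3 * 1.6) = 1.27
Cpk = min(3.1, 1.27) = 1.27

1.27


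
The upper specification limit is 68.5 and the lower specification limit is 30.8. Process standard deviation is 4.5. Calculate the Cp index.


Cp = (68.5 - 30.8) / (6 * 4.5)

1.4


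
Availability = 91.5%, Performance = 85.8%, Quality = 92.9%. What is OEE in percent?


Formula: OEE = Availability * Performance * Quality / 10000
A * P = 91.5% * 85.8% / 100 = 78.51%
OEE = 78.51% * 92.9% / 100 = 72.9%

72.9%


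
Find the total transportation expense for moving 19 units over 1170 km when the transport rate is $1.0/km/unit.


TC = dist * cost * units = 1170 * 1.0 * 19 = $22230.00

$22230.00


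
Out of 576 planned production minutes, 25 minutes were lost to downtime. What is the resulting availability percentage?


Formula: Availability = (Planned Time - Downtime) / Planned Time * 100
Uptime = 576 - 25 = 551 min
Availability = 551 / 576 * 100 = 95.7%

95.7%


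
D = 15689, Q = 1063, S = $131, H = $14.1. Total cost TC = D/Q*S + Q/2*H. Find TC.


TC = 15689/1063 * 131 + 1063/2 * 14.1

$9427.60


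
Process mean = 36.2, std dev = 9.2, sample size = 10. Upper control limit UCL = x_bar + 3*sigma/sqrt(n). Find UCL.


UCL = 36.2 + 3 * 9.2 / sqrt(10)

44.93


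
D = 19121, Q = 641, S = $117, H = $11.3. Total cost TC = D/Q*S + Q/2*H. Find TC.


TC = 19121/641 * 117 + 641/2 * 11.3

$7111.75


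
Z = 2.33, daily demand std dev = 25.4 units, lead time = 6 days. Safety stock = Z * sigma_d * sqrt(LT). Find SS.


Formula: SS = z * sigma_d * sqrt(LT)
sqrt(LT) = sqrt(6) = 2.4495
SS = 2.33 * 25.4 * 2.4495
SS = 145.0 units

145.0 units


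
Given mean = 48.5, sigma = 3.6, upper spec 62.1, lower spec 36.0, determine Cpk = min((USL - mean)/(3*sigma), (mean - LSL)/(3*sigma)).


Cpu = (62.1 - 48.5) / (3 * 3.6) = 1.26
Cpl = (48.5 - 36.0) / (3 * 3.6) = 1.16
Cpk = min(1.26, 1.16) = 1.16

1.16


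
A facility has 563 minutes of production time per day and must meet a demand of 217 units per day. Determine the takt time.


Formula: Takt Time = Available Production Time / Customer Demand
Takt = 563 min/day / 217 units/day
Takt = 2.59 min/unit

2.59 min/unit


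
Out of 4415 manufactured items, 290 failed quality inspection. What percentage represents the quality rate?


Formula: Quality Rate = Good Pieces / Total Pieces * 100
Good pieces = 4415 - 290 = 4125
QR = 4125 / 4415 * 100 = 93.4%

93.4%


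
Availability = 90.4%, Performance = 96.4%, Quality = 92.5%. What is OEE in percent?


Formula: OEE = Availability * Performance * Quality / 10000
A * P = 90.4% * 96.4% / 100 = 87.15%
OEE = 87.15% * 92.5% / 100 = 80.6%

80.6%


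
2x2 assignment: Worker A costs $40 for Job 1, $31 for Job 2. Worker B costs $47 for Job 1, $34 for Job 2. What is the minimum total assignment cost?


Option 1: A->1 + B->2 = $40 + $34 = $74
Option 2: A->2 + B->1 = $31 + $47 = $78
Min cost = min($74, $78) = $74

$74


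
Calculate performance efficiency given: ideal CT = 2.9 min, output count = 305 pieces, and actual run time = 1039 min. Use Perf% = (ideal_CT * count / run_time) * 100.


Formula: Performance = (Ideal CT * Total Count) / Run Time * 100
Ideal output time = 2.9 * 305 = 884.5 min
Performance = 884.5 / 1039 * 100 = 85.1%

85.1%


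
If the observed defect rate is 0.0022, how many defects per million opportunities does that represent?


DPMO = defect_rate * 1000000 = 0.0022 * 1000000

2200


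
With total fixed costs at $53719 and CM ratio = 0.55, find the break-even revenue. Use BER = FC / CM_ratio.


Formula: BER = Fixed Costs / Contribution Margin Ratio
BER = $53719 / 0.55
BER = $97670.91 (to the nearest cent)

$97670.91


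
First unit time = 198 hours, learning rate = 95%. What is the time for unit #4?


Formula: T_n = T_1 * (learning_rate)^(log2(n)) where learning_rate = rate/100
Doublings = log2(4) = 2
T_n = 198 * 0.95^2
T_n = 198 * 0.9025 = 178.7 hours

178.7 hours


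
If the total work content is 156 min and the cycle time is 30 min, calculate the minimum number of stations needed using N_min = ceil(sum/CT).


Formula: N_min = ceil(Sum of Task Times / Cycle Time)
N_min = ceil(156 min / 30 min) = ceil(5.2)
N_min = 6 stations

6


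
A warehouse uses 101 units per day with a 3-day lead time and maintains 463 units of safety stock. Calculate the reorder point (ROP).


Formula: ROP = (Daily Demand * Lead Time) + Safety Stock
Demand during lead time = 101 * 3 = 303 units
ROP = 303 + 463 = 766 units

766 units


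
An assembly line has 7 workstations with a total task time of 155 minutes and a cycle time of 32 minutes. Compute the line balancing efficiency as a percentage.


Formula: Efficiency = Sum of Task Times / (N_stations * CT) * 100
Total station capacity = 7 stations * 32 min = 224 min
Efficiency = 155 / 224 * 100 = 69.2%

69.2%


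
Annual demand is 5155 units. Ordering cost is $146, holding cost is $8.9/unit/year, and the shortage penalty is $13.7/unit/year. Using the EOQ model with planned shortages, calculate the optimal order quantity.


Formula: EOQ* = sqrt(2DS/H) * sqrt((H+P)/P)
Base EOQ = sqrt(2*5155*146/8.9) = 411.25 units
Correction = sqrt((8.9+13.7)/13.7) = 1.28438
EOQ* = 411.25 * 1.28438 = 528.2 units

528.2 units


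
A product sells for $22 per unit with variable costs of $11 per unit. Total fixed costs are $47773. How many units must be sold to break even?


Formula: BEQ = Fixed Costs / (Price - Variable Cost)
Contribution margin = $22 - $11 = $11/unit
BEQ = ceil($47773 / $11/unit) = ceil(4343.0) = 4343 units

4343 units


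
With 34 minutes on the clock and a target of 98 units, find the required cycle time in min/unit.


Formula: CT = Available Time / Number of Units
CT = 34 min / 98 units
CT = 0.35 min/unit

0.35 min/unit


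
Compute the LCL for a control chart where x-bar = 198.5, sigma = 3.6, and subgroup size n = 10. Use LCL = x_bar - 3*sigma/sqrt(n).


LCL = 198.5 - 3 * 3.6 / sqrt(10)

195.08


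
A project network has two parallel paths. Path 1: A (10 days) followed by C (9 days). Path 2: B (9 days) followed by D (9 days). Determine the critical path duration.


Path 1 = 10 + 9 = 19 days
Path 2 = 9 + 9 = 18 days
Duration = max(19, 18) = 19 days

19 days


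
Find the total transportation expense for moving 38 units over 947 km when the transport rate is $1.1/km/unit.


TC = dist * cost * units = 947 * 1.1 * 38 = $39584.60

$39584.60


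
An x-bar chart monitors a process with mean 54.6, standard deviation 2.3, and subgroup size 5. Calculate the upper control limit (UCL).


UCL = 54.6 + 3 * 2.3 / sqrt(5)

57.69


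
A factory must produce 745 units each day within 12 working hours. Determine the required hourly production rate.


Formula: Production Rate = Daily Demand / Available Hours
Rate = 745 units/day / 12 hours/day
Rate = 62.1 units/hour

62.1 units/hour


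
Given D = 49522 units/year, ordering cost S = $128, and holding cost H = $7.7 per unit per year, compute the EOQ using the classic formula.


Formula: EOQ = sqrt(2 * D * S / H)
Numerator: 2 * 49522 * 128 = 12677632
2DS/H = 12677632 / 7.7 = 1646445.7
EOQ = sqrt(1646445.7) = 1283.1 units

1283.1 units


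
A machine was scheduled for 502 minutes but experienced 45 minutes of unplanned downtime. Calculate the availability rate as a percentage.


Formula: Availability = (Planned Time - Downtime) / Planned Time * 100
Uptime = 502 - 45 = 457 min
Availability = 457 / 502 * 100 = 91.0%

91.0%


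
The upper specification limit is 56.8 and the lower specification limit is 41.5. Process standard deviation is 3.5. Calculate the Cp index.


Cp = (56.8 - 41.5) / (6 * 3.5)

0.73


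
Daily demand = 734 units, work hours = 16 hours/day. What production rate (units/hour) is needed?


Formula: Production Rate = Daily Demand / Available Hours
Rate = 734 units/day / 16 hours/day
Rate = 45.9 units/hour

45.9 units/hour


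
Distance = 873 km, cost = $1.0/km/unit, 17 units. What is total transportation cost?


TC = dist * cost * units = 873 * 1.0 * 17 = $14841.00

$14841.00


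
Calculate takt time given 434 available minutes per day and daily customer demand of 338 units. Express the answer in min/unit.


Formula: Takt Time = Available Production Time / Customer Demand
Takt = 434 min/day / 338 units/day
Takt = 1.28 min/unit

1.28 min/unit


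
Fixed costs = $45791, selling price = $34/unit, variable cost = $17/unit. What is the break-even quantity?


Formula: BEQ = Fixed Costs / (Price - Variable Cost)
Contribution margin = $34 - $17 = $17/unit
BEQ = ceil($45791 / $17/unit) = ceil(2693.59) = 2694 units

2694 units


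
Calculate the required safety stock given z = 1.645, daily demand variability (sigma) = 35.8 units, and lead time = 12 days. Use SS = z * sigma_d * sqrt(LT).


Formula: SS = z * sigma_d * sqrt(LT)
sqrt(LT) = sqrt(12) = 3.4641
SS = 1.645 * 35.8 * 3.4641
SS = 204.0 units

204.0 units


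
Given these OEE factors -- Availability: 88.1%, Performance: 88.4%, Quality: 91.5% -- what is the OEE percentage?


Formula: OEE = Availability * Performance * Quality / 10000
A * P = 88.1% * 88.4% / 100 = 77.88%
OEE = 77.88% * 91.5% / 100 = 71.3%

71.3%


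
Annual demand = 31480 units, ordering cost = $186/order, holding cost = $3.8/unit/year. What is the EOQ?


Formula: EOQ = sqrt(2 * D * S / H)
Numerator: 2 * 31480 * 186 = 11710560
2DS/H = 11710560 / 3.8 = 3081726.3
EOQ = sqrt(3081726.3) = 1755.5 units

1755.5 units


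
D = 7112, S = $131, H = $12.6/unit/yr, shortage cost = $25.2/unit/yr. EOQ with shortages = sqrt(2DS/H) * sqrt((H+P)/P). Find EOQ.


Formula: EOQ* = sqrt(2DS/H) * sqrt((H+P)/P)
Base EOQ = sqrt(2*7112*131/12.6) = 384.56 units
Correction = sqrt((12.6+25.2)/25.2) = 1.22474
EOQ* = 384.56 * 1.22474 = 471.0 units

471.0 units


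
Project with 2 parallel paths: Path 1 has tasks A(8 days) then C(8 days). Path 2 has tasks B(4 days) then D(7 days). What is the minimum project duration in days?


Path 1 = 8 + 8 = 16 days
Path 2 = 4 + 7 = 11 days
Duration = max(16, 11) = 16 days

16 days


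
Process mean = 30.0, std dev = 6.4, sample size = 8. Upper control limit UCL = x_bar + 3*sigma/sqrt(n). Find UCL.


UCL = 30.0 + 3 * 6.4 / sqrt(8)

36.79


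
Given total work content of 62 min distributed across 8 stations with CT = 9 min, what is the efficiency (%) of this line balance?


Formula: Efficiency = Sum of Task Times / (N_stations * CT) * 100
Total station capacity = 8 stations * 9 min = 72 min
Efficiency = 62 / 72 * 100 = 86.1%

86.1%


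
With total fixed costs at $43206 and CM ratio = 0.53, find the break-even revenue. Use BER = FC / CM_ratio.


Formula: BER = Fixed Costs / Contribution Margin Ratio
BER = $43206 / 0.53
BER = $81520.75 (to the nearest cent)

$81520.75


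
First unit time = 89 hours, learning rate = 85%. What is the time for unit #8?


Formula: T_n = T_1 * (learning_rate)^(log2(n)) where learning_rate = rate/100
Doublings = log2(8) = 3
T_n = 89 * 0.85^3
T_n = 89 * 0.6141 = 54.7 hours

54.7 hours


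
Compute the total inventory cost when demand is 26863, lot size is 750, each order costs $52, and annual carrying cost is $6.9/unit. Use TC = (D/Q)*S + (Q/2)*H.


TC = 26863/750 * 52 + 750/2 * 6.9

$4450.00


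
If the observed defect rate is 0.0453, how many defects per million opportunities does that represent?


DPMO = defect_rate * 1000000 = 0.0453 * 1000000

45300


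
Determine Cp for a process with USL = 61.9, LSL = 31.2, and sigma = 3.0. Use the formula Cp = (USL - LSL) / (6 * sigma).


Cp = (61.9 - 31.2) / (6 * 3.0)

1.71


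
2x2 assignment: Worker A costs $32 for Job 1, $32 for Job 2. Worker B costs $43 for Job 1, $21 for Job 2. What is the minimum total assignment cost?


Option 1: A->1 + B->2 = $32 + $21 = $53
Option 2: A->2 + B->1 = $32 + $43 = $75
Min cost = min($53, $75) = $53

$53


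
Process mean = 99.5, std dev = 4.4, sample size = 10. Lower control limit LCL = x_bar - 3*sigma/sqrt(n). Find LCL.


LCL = 99.5 - 3 * 4.4 / sqrt(10)

95.33


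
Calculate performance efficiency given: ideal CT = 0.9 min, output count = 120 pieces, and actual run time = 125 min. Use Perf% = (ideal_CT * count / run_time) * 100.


Formula: Performance = (Ideal CT * Total Count) / Run Time * 100
Ideal output time = 0.9 * 120 = 108.0 min
Performance = 108.0 / 125 * 100 = 86.4%

86.4%


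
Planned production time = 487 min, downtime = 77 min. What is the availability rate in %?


Formula: Availability = (Planned Time - Downtime) / Planned Time * 100
Uptime = 487 - 77 = 410 min
Availability = 410 / 487 * 100 = 84.2%

84.2%


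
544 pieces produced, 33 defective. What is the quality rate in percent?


Formula: Quality Rate = Good Pieces / Total Pieces * 100
Good pieces = 544 - 33 = 511
QR = 511 / 544 * 100 = 93.9%

93.9%


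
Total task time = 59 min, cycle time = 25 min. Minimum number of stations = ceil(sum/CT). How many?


Formula: N_min = ceil(Sum of Task Times / Cycle Time)
N_min = ceil(59 min / 25 min) = ceil(2.36)
N_min = 3 stations

3


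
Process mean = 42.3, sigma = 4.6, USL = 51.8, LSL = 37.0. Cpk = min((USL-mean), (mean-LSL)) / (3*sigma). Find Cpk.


Cpu = (51.8 - 42.3) / (3 * 4.6) = 0.69
Cpl = (42.3 - 37.0) / (3 * 4.6) = 0.38
Cpk = min(0.69, 0.38) = 0.38

0.38


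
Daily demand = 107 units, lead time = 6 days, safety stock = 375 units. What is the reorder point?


Formula: ROP = (Daily Demand * Lead Time) + Safety Stock
Demand during lead time = 107 * 6 = 642 units
ROP = 642 + 375 = 1017 units

1017 units


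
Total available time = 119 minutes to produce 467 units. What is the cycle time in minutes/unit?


Formula: CT = Available Time / Number of Units
CT = 119 min / 467 units
CT = 0.25 min/unit

0.25 min/unit


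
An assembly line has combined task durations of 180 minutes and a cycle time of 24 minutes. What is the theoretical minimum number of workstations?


Formula: N_min = ceil(Sum of Task Times / Cycle Time)
N_min = ceil(180 min / 24 min) = ceil(7.5)
N_min = 8 stations

8


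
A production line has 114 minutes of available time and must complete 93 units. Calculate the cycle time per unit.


Formula: CT = Available Time / Number of Units
CT = 114 min / 93 units
CT = 1.23 min/unit

1.23 min/unit


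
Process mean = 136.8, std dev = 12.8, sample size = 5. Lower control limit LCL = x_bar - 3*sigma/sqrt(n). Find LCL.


LCL = 136.8 - 3 * 12.8 / sqrt(5)

119.63


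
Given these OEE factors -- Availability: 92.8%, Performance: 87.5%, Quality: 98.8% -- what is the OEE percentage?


Formula: OEE = Availability * Performance * Quality / 10000
A * P = 92.8% * 87.5% / 100 = 81.2%
OEE = 81.2% * 98.8% / 100 = 80.2%

80.2%


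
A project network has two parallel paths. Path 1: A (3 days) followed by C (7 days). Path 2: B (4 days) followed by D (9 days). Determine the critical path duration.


Path 1 = 3 + 7 = 10 days
Path 2 = 4 + 9 = 13 days
Duration = max(10, 13) = 13 days

13 days


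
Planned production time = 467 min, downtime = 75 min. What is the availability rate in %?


Formula: Availability = (Planned Time - Downtime) / Planned Time * 100
Uptime = 467 - 75 = 392 min
Availability = 392 / 467 * 100 = 83.9%

83.9%


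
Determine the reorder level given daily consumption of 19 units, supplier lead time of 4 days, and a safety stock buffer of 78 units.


Formula: ROP = (Daily Demand * Lead Time) + Safety Stock
Demand during lead time = 19 * 4 = 76 units
ROP = 76 + 78 = 154 units

154 units


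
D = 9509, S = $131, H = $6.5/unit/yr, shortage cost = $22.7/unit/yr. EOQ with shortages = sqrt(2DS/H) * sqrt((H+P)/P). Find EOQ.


Formula: EOQ* = sqrt(2DS/H) * sqrt((H+P)/P)
Base EOQ = sqrt(2*9509*131/6.5) = 619.1 units
Correction = sqrt((6.5+22.7)/22.7) = 1.13417
EOQ* = 619.1 * 1.13417 = 702.2 units

702.2 units


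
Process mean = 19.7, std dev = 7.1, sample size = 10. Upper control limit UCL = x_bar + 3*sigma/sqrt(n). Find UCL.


UCL = 19.7 + 3 * 7.1 / sqrt(10)

26.44


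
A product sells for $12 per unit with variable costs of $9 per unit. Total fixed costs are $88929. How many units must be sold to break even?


Formula: BEQ = Fixed Costs / (Price - Variable Cost)
Contribution margin = $12 - $9 = $3/unit
BEQ = ceil($88929 / $3/unit) = ceil(29643.0) = 29643 units

29643 units


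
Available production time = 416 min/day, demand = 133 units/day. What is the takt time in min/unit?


Formula: Takt Time = Available Production Time / Customer Demand
Takt = 416 min/day / 133 units/day
Takt = 3.13 min/unit

3.13 min/unit


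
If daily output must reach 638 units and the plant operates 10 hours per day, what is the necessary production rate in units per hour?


Formula: Production Rate = Daily Demand / Available Hours
Rate = 638 units/day / 10 hours/day
Rate = 63.8 units/hour

63.8 units/hour


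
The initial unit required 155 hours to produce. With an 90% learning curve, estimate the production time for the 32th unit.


Formula: T_n = T_1 * (learning_rate)^(log2(n)) where learning_rate = rate/100
Doublings = log2(32) = 5
T_n = 155 * 0.9^5
T_n = 155 * 0.5905 = 91.5 hours

91.5 hours


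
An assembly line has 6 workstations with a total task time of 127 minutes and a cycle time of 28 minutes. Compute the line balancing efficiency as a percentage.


Formula: Efficiency = Sum of Task Times / (N_stations * CT) * 100
Total station capacity = 6 stations * 28 min = 168 min
Efficiency = 127 / 168 * 100 = 75.6%

75.6%


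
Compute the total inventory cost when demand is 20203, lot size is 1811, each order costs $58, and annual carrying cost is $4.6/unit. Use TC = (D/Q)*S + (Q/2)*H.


TC = 20203/1811 * 58 + 1811/2 * 4.6

$4812.33


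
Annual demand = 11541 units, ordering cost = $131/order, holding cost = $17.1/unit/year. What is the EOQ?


Formula: EOQ = sqrt(2 * D * S / H)
Numerator: 2 * 11541 * 131 = 3023742
2DS/H = 3023742 / 17.1 = 176827.0
EOQ = sqrt(176827.0) = 420.5 units

420.5 units


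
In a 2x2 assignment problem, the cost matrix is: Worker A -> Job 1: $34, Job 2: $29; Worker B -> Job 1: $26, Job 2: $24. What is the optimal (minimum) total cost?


Option 1: A->1 + B->2 = $34 + $24 = $58
Option 2: A->2 + B->1 = $29 + $26 = $55
Min cost = min($58, $55) = $55

$55


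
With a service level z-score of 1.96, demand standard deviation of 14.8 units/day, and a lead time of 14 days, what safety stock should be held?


Formula: SS = z * sigma_d * sqrt(LT)
sqrt(LT) = sqrt(14) = 3.7417
SS = 1.96 * 14.8 * 3.7417
SS = 108.5 units

108.5 units


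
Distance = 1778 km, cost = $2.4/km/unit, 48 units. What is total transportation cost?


TC = dist * cost * units = 1778 * 2.4 * 48 = $204825.60

$204825.60


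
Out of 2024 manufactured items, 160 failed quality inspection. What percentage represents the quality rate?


Formula: Quality Rate = Good Pieces / Total Pieces * 100
Good pieces = 2024 - 160 = 1864
QR = 1864 / 2024 * 100 = 92.1%

92.1%


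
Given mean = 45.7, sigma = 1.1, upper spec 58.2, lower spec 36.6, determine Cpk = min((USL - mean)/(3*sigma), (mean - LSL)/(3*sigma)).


Cpu = (58.2 - 45.7) / (3 * 1.1) = 3.79
Cpl = (45.7 - 36.6) / (3 * 1.1) = 2.76
Cpk = min(3.79, 2.76) = 2.76

2.76


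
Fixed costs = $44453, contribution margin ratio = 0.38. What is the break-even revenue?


Formula: BER = Fixed Costs / Contribution Margin Ratio
BER = $44453 / 0.38
BER = $116981.58 (to the nearest cent)

$116981.58


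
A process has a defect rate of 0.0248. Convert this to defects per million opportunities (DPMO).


DPMO = defect_rate * 1000000 = 0.0248 * 1000000

24800


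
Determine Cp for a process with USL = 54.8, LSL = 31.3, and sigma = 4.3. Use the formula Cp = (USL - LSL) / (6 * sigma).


Cp = (54.8 - 31.3) / (6 * 4.3)

0.91


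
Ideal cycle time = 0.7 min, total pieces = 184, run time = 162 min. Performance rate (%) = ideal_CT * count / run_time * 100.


Formula: Performance = (Ideal CT * Total Count) / Run Time * 100
Ideal output time = 0.7 * 184 = 128.8 min
Performance = 128.8 / 162 * 100 = 79.5%

79.5%


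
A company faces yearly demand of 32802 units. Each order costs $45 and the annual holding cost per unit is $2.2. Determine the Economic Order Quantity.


Formula: EOQ = sqrt(2 * D * S / H)
Numerator: 2 * 32802 * 45 = 2952180
2DS/H = 2952180 / 2.2 = 1341900.0
EOQ = sqrt(1341900.0) = 1158.4 units

1158.4 units


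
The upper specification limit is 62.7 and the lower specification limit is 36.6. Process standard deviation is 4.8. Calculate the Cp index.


Cp = (62.7 - 36.6) / (6 * 4.8)

0.91


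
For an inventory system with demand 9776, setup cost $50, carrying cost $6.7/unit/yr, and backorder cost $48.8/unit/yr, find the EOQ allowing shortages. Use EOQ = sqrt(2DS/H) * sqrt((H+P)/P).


Formula: EOQ* = sqrt(2DS/H) * sqrt((H+P)/P)
Base EOQ = sqrt(2*9776*50/6.7) = 381.98 units
Correction = sqrt((6.7+48.8)/48.8) = 1.06644
EOQ* = 381.98 * 1.06644 = 407.4 units

407.4 units


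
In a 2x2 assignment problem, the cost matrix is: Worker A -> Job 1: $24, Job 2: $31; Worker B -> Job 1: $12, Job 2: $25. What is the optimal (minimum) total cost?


Option 1: A->1 + B->2 = $24 + $25 = $49
Option 2: A->2 + B->1 = $31 + $12 = $43
Min cost = min($49, $43) = $43

$43


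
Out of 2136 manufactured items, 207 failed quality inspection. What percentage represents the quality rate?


Formula: Quality Rate = Good Pieces / Total Pieces * 100
Good pieces = 2136 - 207 = 1929
QR = 1929 / 2136 * 100 = 90.3%

90.3%


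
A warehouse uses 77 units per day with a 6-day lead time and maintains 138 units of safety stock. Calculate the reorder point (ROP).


Formula: ROP = (Daily Demand * Lead Time) + Safety Stock
Demand during lead time = 77 * 6 = 462 units
ROP = 462 + 138 = 600 units

600 units


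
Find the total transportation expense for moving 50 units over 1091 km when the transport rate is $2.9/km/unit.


TC = dist * cost * units = 1091 * 2.9 * 50 = $158195.00

$158195.00


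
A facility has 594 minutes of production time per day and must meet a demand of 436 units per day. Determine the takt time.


Formula: Takt Time = Available Production Time / Customer Demand
Takt = 594 min/day / 436 units/day
Takt = 1.36 min/unit

1.36 min/unit


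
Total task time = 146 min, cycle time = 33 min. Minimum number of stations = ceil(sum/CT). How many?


Formula: N_min = ceil(Sum of Task Times / Cycle Time)
N_min = ceil(146 min / 33 min) = ceil(4.4242)
N_min = 5 stations

5


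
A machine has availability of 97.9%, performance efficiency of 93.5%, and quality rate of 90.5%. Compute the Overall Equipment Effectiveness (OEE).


Formula: OEE = Availability * Performance * Quality / 10000
A * P = 97.9% * 93.5% / 100 = 91.54%
OEE = 91.54% * 90.5% / 100 = 82.8%

82.8%


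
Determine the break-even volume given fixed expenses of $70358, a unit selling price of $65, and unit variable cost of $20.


Formula: BEQ = Fixed Costs / (Price - Variable Cost)
Contribution margin = $65 - $20 = $45/unit
BEQ = ceil($70358 / $45/unit) = ceil(1563.51) = 1564 units

1564 units


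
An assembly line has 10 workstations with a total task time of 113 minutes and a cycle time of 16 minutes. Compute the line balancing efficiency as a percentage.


Formula: Efficiency = Sum of Task Times / (N_stations * CT) * 100
Total station capacity = 10 stations * 16 min = 160 min
Efficiency = 113 / 160 * 100 = 70.6%

70.6%


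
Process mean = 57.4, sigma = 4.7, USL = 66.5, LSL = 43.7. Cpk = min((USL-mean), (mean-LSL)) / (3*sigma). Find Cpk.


Cpu = (66.5 - 57.4) / (3 * 4.7) = 0.65
Cpl = (57.4 - 43.7) / (3 * 4.7) = 0.97
Cpk = min(0.65, 0.97) = 0.65

0.65


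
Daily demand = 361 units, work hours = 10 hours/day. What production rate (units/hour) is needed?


Formula: Production Rate = Daily Demand / Available Hours
Rate = 361 units/day / 10 hours/day
Rate = 36.1 units/hour

36.1 units/hour


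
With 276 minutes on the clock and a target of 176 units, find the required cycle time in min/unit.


Formula: CT = Available Time / Number of Units
CT = 276 min / 176 units
CT = 1.57 min/unit

1.57 min/unit


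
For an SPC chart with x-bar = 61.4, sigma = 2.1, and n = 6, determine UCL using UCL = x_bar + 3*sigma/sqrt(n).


UCL = 61.4 + 3 * 2.1 / sqrt(6)

63.97


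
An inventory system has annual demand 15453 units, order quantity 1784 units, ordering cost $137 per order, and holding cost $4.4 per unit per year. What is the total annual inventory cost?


TC = 15453/1784 * 137 + 1784/2 * 4.4

$5111.49


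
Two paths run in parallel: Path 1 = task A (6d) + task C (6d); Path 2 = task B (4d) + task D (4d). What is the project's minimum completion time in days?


Path 1 = 6 + 6 = 12 days
Path 2 = 4 + 4 = 8 days
Duration = max(12, 8) = 12 days

12 days


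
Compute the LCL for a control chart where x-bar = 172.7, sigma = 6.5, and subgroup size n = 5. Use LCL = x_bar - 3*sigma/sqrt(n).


LCL = 172.7 - 3 * 6.5 / sqrt(5)

163.98


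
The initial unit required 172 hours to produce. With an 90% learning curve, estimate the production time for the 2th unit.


Formula: T_n = T_1 * (learning_rate)^(log2(n)) where learning_rate = rate/100
Doublings = log2(2) = 1
T_n = 172 * 0.9^1
T_n = 172 * 0.9 = 154.8 hours

154.8 hours


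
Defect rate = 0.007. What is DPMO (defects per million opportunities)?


DPMO = defect_rate * 1000000 = 0.007 * 1000000

7000


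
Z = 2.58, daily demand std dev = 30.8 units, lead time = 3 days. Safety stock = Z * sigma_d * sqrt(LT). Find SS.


Formula: SS = z * sigma_d * sqrt(LT)
sqrt(LT) = sqrt(3) = 1.7321
SS = 2.58 * 30.8 * 1.7321
SS = 137.6 units

137.6 units


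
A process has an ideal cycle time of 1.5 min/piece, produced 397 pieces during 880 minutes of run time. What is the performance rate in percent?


Formula: Performance = (Ideal CT * Total Count) / Run Time * 100
Ideal output time = 1.5 * 397 = 595.5 min
Performance = 595.5 / 880 * 100 = 67.7%

67.7%


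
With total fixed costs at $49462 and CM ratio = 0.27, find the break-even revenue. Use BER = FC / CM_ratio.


Formula: BER = Fixed Costs / Contribution Margin Ratio
BER = $49462 / 0.27
BER = $183192.59 (to the nearest cent)

$183192.59


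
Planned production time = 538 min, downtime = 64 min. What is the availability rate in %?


Formula: Availability = (Planned Time - Downtime) / Planned Time * 100
Uptime = 538 - 64 = 474 min
Availability = 474 / 538 * 100 = 88.1%

88.1%


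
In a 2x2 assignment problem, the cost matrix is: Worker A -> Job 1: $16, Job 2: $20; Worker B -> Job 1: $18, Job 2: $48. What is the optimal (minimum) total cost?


Option 1: A->1 + B->2 = $16 + $48 = $64
Option 2: A->2 + B->1 = $20 + $18 = $38
Min cost = min($64, $38) = $38

$38


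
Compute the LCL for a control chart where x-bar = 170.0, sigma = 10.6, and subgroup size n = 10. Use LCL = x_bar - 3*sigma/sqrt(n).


LCL = 170.0 - 3 * 10.6 / sqrt(10)

159.94


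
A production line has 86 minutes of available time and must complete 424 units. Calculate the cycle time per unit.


Formula: CT = Available Time / Number of Units
CT = 86 min / 424 units
CT = 0.2 min/unit

0.2 min/unit


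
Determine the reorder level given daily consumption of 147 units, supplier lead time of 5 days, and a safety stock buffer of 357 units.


Formula: ROP = (Daily Demand * Lead Time) + Safety Stock
Demand during lead time = 147 * 5 = 735 units
ROP = 735 + 357 = 1092 units

1092 units


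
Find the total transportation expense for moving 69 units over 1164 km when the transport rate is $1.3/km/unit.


TC = dist * cost * units = 1164 * 1.3 * 69 = $104410.80

$104410.80


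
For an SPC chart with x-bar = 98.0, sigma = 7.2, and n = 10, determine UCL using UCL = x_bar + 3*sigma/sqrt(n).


UCL = 98.0 + 3 * 7.2 / sqrt(10)

104.83


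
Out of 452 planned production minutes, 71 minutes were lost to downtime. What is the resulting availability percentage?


Formula: Availability = (Planned Time - Downtime) / Planned Time * 100
Uptime = 452 - 71 = 381 min
Availability = 381 / 452 * 100 = 84.3%

84.3%


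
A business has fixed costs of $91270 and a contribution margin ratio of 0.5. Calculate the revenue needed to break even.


Formula: BER = Fixed Costs / Contribution Margin Ratio
BER = $91270 / 0.5
BER = $182540.00 (to the nearest cent)

$182540.00


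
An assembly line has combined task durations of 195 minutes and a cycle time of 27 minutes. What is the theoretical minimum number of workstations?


Formula: N_min = ceil(Sum of Task Times / Cycle Time)
N_min = ceil(195 min / 27 min) = ceil(7.2222)
N_min = 8 stations

8


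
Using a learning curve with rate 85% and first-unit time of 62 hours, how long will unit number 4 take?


Formula: T_n = T_1 * (learning_rate)^(log2(n)) where learning_rate = rate/100
Doublings = log2(4) = 2
T_n = 62 * 0.85^2
T_n = 62 * 0.7225 = 44.8 hours

44.8 hours


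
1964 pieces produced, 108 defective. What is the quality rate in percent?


Formula: Quality Rate = Good Pieces / Total Pieces * 100
Good pieces = 1964 - 108 = 1856
QR = 1856 / 1964 * 100 = 94.5%

94.5%


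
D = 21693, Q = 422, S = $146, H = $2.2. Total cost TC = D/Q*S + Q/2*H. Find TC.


TC = 21693/422 * 146 + 422/2 * 2.2

$7969.36


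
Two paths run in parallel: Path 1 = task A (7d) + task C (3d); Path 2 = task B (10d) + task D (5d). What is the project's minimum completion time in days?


Path 1 = 7 + 3 = 10 days
Path 2 = 10 + 5 = 15 days
Duration = max(10, 15) = 15 days

15 days


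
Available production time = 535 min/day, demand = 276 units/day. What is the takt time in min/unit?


Formula: Takt Time = Available Production Time / Customer Demand
Takt = 535 min/day / 276 units/day
Takt = 1.94 min/unit

1.94 min/unit


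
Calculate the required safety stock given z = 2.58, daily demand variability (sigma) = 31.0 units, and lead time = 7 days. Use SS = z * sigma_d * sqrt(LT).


Formula: SS = z * sigma_d * sqrt(LT)
sqrt(LT) = sqrt(7) = 2.6458
SS = 2.58 * 31.0 * 2.6458
SS = 211.6 units

211.6 units


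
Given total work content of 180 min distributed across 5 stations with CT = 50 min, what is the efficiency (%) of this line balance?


Formula: Efficiency = Sum of Task Times / (N_stations * CT) * 100
Total station capacity = 5 stations * 50 min = 250 min
Efficiency = 180 / 250 * 100 = 72.0%

72.0%


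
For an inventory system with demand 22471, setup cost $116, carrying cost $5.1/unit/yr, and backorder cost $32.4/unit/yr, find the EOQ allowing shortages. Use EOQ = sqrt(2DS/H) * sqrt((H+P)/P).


Formula: EOQ* = sqrt(2DS/H) * sqrt((H+P)/P)
Base EOQ = sqrt(2*22471*116/5.1) = 1011.04 units
Correction = sqrt((5.1+32.4)/32.4) = 1.07583
EOQ* = 1011.04 * 1.07583 = 1087.7 units

1087.7 units


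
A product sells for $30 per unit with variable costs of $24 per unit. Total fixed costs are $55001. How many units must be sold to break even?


Formula: BEQ = Fixed Costs / (Price - Variable Cost)
Contribution margin = $30 - $24 = $6/unit
BEQ = ceil($55001 / $6/unit) = ceil(9166.83) = 9167 units

9167 units


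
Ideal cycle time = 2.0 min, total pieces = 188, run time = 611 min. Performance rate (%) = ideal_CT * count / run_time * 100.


Formula: Performance = (Ideal CT * Total Count) / Run Time * 100
Ideal output time = 2.0 * 188 = 376.0 min
Performance = 376.0 / 611 * 100 = 61.5%

61.5%


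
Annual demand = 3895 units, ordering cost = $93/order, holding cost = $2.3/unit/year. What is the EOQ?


Formula: EOQ = sqrt(2 * D * S / H)
Numerator: 2 * 3895 * 93 = 724470
2DS/H = 724470 / 2.3 = 314987.0
EOQ = sqrt(314987.0) = 561.2 units

561.2 units


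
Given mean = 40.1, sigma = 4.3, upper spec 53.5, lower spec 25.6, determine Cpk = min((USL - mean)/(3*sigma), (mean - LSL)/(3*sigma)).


Cpu = (53.5 - 40.1) / (3 * 4.3) = 1.04
Cpl = (40.1 - 25.6) / (3 * 4.3) = 1.12
Cpk = min(1.04, 1.12) = 1.04

1.04


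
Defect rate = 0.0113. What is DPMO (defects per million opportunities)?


DPMO = defect_rate * 1000000 = 0.0113 * 1000000

11300


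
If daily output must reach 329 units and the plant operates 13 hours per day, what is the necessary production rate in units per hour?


Formula: Production Rate = Daily Demand / Available Hours
Rate = 329 units/day / 13 hours/day
Rate = 25.3 units/hour

25.3 units/hour


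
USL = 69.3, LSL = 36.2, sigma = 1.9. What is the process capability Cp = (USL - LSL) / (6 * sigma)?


Cp = (69.3 - 36.2) / (6 * 1.9)

2.9


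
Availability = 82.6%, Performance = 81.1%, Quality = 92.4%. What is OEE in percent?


Formula: OEE = Availability * Performance * Quality / 10000
A * P = 82.6% * 81.1% / 100 = 66.99%
OEE = 66.99% * 92.4% / 100 = 61.9%

61.9%


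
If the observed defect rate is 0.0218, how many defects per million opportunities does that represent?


DPMO = defect_rate * 1000000 = 0.0218 * 1000000

21800


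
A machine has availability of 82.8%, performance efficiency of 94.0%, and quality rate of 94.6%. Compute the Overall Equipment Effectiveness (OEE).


Formula: OEE = Availability * Performance * Quality / 10000
A * P = 82.8% * 94.0% / 100 = 77.83%
OEE = 77.83% * 94.6% / 100 = 73.6%

73.6%


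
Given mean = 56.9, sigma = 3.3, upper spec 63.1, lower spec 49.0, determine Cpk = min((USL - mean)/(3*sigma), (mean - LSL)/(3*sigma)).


Cpu = (63.1 - 56.9) / (3 * 3.3) = 0.63
Cpl = (56.9 - 49.0) / (3 * 3.3) = 0.8
Cpk = min(0.63, 0.8) = 0.63

0.63


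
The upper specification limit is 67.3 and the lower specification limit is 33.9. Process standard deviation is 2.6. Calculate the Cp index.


Cp = (67.3 - 33.9) / (6 * 2.6)

2.14


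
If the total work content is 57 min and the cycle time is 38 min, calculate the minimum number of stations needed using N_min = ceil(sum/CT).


Formula: N_min = ceil(Sum of Task Times / Cycle Time)
N_min = ceil(57 min / 38 min) = ceil(1.5)
N_min = 2 stations

2


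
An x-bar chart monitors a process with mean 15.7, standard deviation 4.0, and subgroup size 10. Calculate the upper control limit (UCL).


UCL = 15.7 + 3 * 4.0 / sqrt(10)

19.49


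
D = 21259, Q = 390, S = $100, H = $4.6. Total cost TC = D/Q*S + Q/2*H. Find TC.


TC = 21259/390 * 100 + 390/2 * 4.6

$6348.03


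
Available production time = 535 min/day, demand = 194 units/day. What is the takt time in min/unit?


Formula: Takt Time = Available Production Time / Customer Demand
Takt = 535 min/day / 194 units/day
Takt = 2.76 min/unit

2.76 min/unit


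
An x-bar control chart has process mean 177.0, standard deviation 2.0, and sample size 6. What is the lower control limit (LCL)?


LCL = 177.0 - 3 * 2.0 / sqrt(6)

174.55


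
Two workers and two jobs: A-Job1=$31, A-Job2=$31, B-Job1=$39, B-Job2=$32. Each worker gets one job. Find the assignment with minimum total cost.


Option 1: A->1 + B->2 = $31 + $32 = $63
Option 2: A->2 + B->1 = $31 + $39 = $70
Min cost = min($63, $70) = $63

$63


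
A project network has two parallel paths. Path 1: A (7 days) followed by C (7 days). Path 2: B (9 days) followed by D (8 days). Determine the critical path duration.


Path 1 = 7 + 7 = 14 days
Path 2 = 9 + 8 = 17 days
Duration = max(14, 17) = 17 days

17 days


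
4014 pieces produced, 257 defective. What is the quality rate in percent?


Formula: Quality Rate = Good Pieces / Total Pieces * 100
Good pieces = 4014 - 257 = 3757
QR = 3757 / 4014 * 100 = 93.6%

93.6%


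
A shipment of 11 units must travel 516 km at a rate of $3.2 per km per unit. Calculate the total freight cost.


TC = dist * cost * units = 516 * 3.2 * 11 = $18163.20

$18163.20


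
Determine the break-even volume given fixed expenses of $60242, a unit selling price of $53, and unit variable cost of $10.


Formula: BEQ = Fixed Costs / (Price - Variable Cost)
Contribution margin = $53 - $10 = $43/unit
BEQ = ceil($60242 / $43/unit) = ceil(1400.98) = 1401 units

1401 units


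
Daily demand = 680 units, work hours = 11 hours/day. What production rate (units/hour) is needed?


Formula: Production Rate = Daily Demand / Available Hours
Rate = 680 units/day / 11 hours/day
Rate = 61.8 units/hour

61.8 units/hour


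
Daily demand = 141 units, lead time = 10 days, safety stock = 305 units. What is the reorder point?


Formula: ROP = (Daily Demand * Lead Time) + Safety Stock
Demand during lead time = 141 * 10 = 1410 units
ROP = 1410 + 305 = 1715 units

1715 units
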